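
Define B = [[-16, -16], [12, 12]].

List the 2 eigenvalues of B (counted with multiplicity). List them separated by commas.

det(B - λI) = (-16 - λ)(12 - λ) - (-16)·(12) = λ^2 + 4λ.
This factors as (λ + 4)·λ = 0.
Eigenvalues: -4, 0.

-4, 0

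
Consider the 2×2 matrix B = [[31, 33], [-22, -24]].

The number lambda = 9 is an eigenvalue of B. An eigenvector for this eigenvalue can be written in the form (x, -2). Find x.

We need (B - 9I)v = 0.
B - 9I = [[22, 33], [-22, -33]].
Row 1: (22)·x + (33)·-2 = 0
Row 2: (-22)·x + (-33)·-2 = 0
Solving gives x = 3.
Check: B·(3, -2) = (27, -18) = 9·(3, -2).

3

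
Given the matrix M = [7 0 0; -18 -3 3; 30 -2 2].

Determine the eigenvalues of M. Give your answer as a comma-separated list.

-1, 0, 7

Compute the characteristic polynomial p(r) = det(rI - M).
Expanding the 3×3 determinant: p(r) = r^3 - 6r^2 - 7r.
Try r = 0: p(0) = 0, so 0 is a root.
Factor out r: p(r) = r·(r^2 - 6r - 7).
The quadratic factors as (r + 1)·(r - 7).
Eigenvalues: -1, 0, 7.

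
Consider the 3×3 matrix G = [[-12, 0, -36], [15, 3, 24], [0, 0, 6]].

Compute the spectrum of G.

-12, 3, 6

The characteristic polynomial is p(μ) = det(μI - G).
Expanding the 3×3 determinant: p(μ) = μ^3 + 3μ^2 - 90μ + 216.
Rational-root test: μ = 6 gives p(6) = 0.
Factor out (μ - 6): p(μ) = (μ - 6)·(μ^2 + 9μ - 36).
The quadratic factors as (μ + 12)·(μ - 3).
Eigenvalues: -12, 3, 6.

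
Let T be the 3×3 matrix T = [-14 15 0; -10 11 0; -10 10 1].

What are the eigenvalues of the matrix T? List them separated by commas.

-4, 1, 1

Compute the characteristic polynomial p(t) = det(tI - T).
Expanding along the first row, p(t) = t^3 + 2t^2 - 7t + 4.
Try t = 1: p(1) = 0, so 1 is a root.
Factor out (t - 1): p(t) = (t - 1)·(t^2 + 3t - 4).
The quadratic factors as (t + 4)·(t - 1).
Eigenvalues: -4, 1, 1.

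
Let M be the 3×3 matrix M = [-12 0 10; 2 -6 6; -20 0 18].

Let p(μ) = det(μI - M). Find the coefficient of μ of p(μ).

-52

p(μ) = μ^3 - 52μ - 96.
The coefficient of μ is -52.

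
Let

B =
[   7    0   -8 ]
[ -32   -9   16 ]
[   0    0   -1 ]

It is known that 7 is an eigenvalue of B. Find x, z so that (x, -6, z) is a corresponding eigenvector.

We need (B - 7I)v = 0.
B - 7I = [[0, 0, -8], [-32, -16, 16], [0, 0, -8]].
Row 1: (0)·x + (0)·-6 + (-8)·z = 0
Row 2: (-32)·x + (-16)·-6 + (16)·z = 0
Row 3: (0)·x + (0)·-6 + (-8)·z = 0
Solving gives x = 3, z = 0.
Check: B·(3, -6, 0) = (21, -42, 0) = 7·(3, -6, 0).

3, 0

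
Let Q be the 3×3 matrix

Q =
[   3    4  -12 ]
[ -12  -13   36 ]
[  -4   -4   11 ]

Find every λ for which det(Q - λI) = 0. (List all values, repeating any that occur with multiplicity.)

-1, -1, 3

The characteristic polynomial is p(λ) = det(λI - Q).
Cofactor expansion gives p(λ) = λ^3 - λ^2 - 5λ - 3.
Since p(-1) = 0, λ = -1 is a root.
Dividing by (λ + 1) leaves λ^2 - 2λ - 3.
The quadratic factors as (λ + 1)·(λ - 3).
Eigenvalues: -1, -1, 3.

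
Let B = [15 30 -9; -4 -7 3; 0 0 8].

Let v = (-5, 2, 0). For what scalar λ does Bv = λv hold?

3

Compute Bv: B·(-5, 2, 0) = (-15, 6, 0).
Since Bv = λv, compare component 1: -15 = λ·-5, so λ = 3.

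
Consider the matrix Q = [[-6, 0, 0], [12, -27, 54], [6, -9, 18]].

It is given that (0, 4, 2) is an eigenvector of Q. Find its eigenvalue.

0

Compute Qv: Q·(0, 4, 2) = (0, 0, 0).
Since Qv = λv, compare component 2: 0 = λ·4, so λ = 0.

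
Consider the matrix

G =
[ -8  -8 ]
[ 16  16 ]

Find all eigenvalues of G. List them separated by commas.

det(G - sI) = (-8 - s)(16 - s) - (-8)·(16) = s^2 - 8s.
This factors as s·(s - 8) = 0.
Eigenvalues: 0, 8.

0, 8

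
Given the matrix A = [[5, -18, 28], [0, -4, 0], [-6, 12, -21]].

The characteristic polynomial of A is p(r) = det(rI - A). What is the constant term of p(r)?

252

p(r) = r^3 + 20r^2 + 127r + 252.
The constant term is 252.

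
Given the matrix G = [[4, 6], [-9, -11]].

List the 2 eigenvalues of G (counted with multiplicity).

det(G - lambda·I) = (4 - lambda)(-11 - lambda) - (6)·(-9) = lambda^2 + 7·lambda + 10.
This factors as (lambda + 5)·(lambda + 2) = 0.
Eigenvalues: -5, -2.

-5, -2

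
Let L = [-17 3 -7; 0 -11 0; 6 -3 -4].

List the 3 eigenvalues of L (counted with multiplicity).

-11, -11, -10

Set up det(sI - L) = 0.
Expanding the 3×3 determinant: p(s) = s^3 + 32s^2 + 341s + 1210.
Since p(-10) = 0, s = -10 is a root.
Dividing by (s + 10) leaves s^2 + 22s + 121.
The quadratic factor is (s + 11)^2.
Eigenvalues: -11, -11, -10.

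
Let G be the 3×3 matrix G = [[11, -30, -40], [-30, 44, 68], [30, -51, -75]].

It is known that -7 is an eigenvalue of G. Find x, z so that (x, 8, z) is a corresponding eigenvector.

0, -6

We need (G + 7I)v = 0.
G + 7I = [[18, -30, -40], [-30, 51, 68], [30, -51, -68]].
Row 1: (18)·x + (-30)·8 + (-40)·z = 0
Row 2: (-30)·x + (51)·8 + (68)·z = 0
Row 3: (30)·x + (-51)·8 + (-68)·z = 0
Solving gives x = 0, z = -6.
Check: G·(0, 8, -6) = (0, -56, 42) = -7·(0, 8, -6).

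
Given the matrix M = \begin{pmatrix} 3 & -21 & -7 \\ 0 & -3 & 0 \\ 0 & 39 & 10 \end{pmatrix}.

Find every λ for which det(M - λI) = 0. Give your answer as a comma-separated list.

-3, 3, 10

The characteristic polynomial is p(t) = det(tI - M).
Expanding along the first row, p(t) = t^3 - 10t^2 - 9t + 90.
Rational-root test: t = 10 gives p(10) = 0.
Dividing by (t - 10) leaves t^2 - 9.
The quadratic factors as (t + 3)·(t - 3).
Eigenvalues: -3, 3, 10.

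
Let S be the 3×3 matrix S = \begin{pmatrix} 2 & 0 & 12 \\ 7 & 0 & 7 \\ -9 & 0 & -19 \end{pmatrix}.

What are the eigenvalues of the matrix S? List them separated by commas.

The characteristic polynomial is p(t) = det(tI - S).
Expanding the 3×3 determinant: p(t) = t^3 + 17t^2 + 70t.
Rational-root test: t = 0 gives p(0) = 0.
Factor out t: p(t) = t·(t^2 + 17t + 70).
The quadratic factors as (t + 10)·(t + 7).
Eigenvalues: -10, -7, 0.

-10, -7, 0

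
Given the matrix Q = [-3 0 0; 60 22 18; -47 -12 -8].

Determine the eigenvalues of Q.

Compute the characteristic polynomial p(λ) = det(λI - Q).
Expanding along the first row, p(λ) = λ^3 - 11λ^2 - 2λ + 120.
Try λ = 10: p(10) = 0, so 10 is a root.
Dividing by (λ - 10) leaves λ^2 - λ - 12.
The quadratic factors as (λ + 3)·(λ - 4).
Eigenvalues: -3, 4, 10.

-3, 4, 10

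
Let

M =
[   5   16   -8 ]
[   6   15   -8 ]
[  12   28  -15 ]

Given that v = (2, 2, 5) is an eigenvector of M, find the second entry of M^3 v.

2

First find the eigenvalue: Mv = (2, 2, 5) = 1·(2, 2, 5), so λ = 1.
Then M^3 v = λ^3·v = 1^3·(2, 2, 5) = 1·(2, 2, 5) = (2, 2, 5).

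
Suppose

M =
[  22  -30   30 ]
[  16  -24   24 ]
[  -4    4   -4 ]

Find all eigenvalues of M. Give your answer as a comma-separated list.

-8, 0, 2

The characteristic polynomial is p(λ) = det(λI - M).
Cofactor expansion gives p(λ) = λ^3 + 6λ^2 - 16λ.
Try λ = 2: p(2) = 0, so 2 is a root.
Dividing by (λ - 2) leaves λ^2 + 8λ.
The quadratic factors as (λ + 8)·λ.
Eigenvalues: -8, 0, 2.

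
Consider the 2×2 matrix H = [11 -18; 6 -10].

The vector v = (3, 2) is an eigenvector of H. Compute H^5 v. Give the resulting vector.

First find the eigenvalue: Hv = (-3, -2) = -1·(3, 2), so λ = -1.
Then H^5 v = λ^5·v = (-1)^5·(3, 2) = -1·(3, 2) = (-3, -2).

(-3, -2)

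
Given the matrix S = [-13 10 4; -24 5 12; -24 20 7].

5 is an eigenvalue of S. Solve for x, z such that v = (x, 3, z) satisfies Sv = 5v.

3, 6

We need (S - 5I)v = 0.
S - 5I = [[-18, 10, 4], [-24, 0, 12], [-24, 20, 2]].
Row 1: (-18)·x + (10)·3 + (4)·z = 0
Row 2: (-24)·x + (0)·3 + (12)·z = 0
Row 3: (-24)·x + (20)·3 + (2)·z = 0
Solving gives x = 3, z = 6.
Check: S·(3, 3, 6) = (15, 15, 30) = 5·(3, 3, 6).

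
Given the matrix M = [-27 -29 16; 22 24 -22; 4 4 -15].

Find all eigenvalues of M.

-11, -9, 2

Set up det(λI - M) = 0.
Cofactor expansion gives p(λ) = λ^3 + 18λ^2 + 59λ - 198.
Rational-root test: λ = 2 gives p(2) = 0.
Dividing by (λ - 2) leaves λ^2 + 20λ + 99.
The quadratic factors as (λ + 11)·(λ + 9).
Eigenvalues: -11, -9, 2.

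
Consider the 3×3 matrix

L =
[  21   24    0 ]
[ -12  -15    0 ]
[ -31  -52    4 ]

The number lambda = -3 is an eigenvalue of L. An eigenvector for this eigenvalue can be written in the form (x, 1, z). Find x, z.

-1, 3

We need (L + 3I)v = 0.
L + 3I = [[24, 24, 0], [-12, -12, 0], [-31, -52, 7]].
Row 1: (24)·x + (24)·1 + (0)·z = 0
Row 2: (-12)·x + (-12)·1 + (0)·z = 0
Row 3: (-31)·x + (-52)·1 + (7)·z = 0
Solving gives x = -1, z = 3.
Check: L·(-1, 1, 3) = (3, -3, -9) = -3·(-1, 1, 3).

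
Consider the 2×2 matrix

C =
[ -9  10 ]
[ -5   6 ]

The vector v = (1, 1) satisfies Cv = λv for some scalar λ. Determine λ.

1

Compute Cv: C·(1, 1) = (1, 1).
Since Cv = λv, compare component 1: 1 = λ·1, so λ = 1.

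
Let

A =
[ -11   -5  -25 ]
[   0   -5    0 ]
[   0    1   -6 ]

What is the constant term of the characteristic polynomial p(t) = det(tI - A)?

p(0) = det(0·I − A) = det(−A) = (−1)^3·det(A).
det(A) = -330, so p(0) = 330.

330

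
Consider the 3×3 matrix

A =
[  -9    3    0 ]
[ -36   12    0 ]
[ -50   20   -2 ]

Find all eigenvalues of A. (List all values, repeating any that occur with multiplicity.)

The characteristic polynomial is p(λ) = det(λI - A).
Expanding the 3×3 determinant: p(λ) = λ^3 - λ^2 - 6λ.
Rational-root test: λ = 3 gives p(3) = 0.
Factor out (λ - 3): p(λ) = (λ - 3)·(λ^2 + 2λ).
The quadratic factors as (λ + 2)·λ.
Eigenvalues: -2, 0, 3.

-2, 0, 3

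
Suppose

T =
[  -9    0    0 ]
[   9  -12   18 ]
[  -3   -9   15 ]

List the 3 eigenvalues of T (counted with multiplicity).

The characteristic polynomial is p(λ) = det(λI - T).
Expanding the 3×3 determinant: p(λ) = λ^3 + 6λ^2 - 45λ - 162.
Rational-root test: λ = -9 gives p(-9) = 0.
Dividing by (λ + 9) leaves λ^2 - 3λ - 18.
The quadratic factors as (λ + 3)·(λ - 6).
Eigenvalues: -9, -3, 6.

-9, -3, 6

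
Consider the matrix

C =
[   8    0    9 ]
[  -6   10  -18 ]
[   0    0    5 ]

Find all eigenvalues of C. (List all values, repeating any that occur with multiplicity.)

5, 8, 10

Set up det(λI - C) = 0.
Expanding the 3×3 determinant: p(λ) = λ^3 - 23λ^2 + 170λ - 400.
Rational-root test: λ = 5 gives p(5) = 0.
Dividing by (λ - 5) leaves λ^2 - 18λ + 80.
The quadratic factors as (λ - 8)·(λ - 10).
Eigenvalues: 5, 8, 10.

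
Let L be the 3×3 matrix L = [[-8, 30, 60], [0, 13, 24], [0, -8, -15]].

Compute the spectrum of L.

-8, -3, 1

The characteristic polynomial is p(t) = det(tI - L).
Cofactor expansion gives p(t) = t^3 + 10t^2 + 13t - 24.
Try t = -3: p(-3) = 0, so -3 is a root.
Factor out (t + 3): p(t) = (t + 3)·(t^2 + 7t - 8).
The quadratic factors as (t + 8)·(t - 1).
Eigenvalues: -8, -3, 1.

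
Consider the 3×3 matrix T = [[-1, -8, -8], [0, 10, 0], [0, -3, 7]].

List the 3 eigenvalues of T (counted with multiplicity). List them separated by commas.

-1, 7, 10

Set up det(tI - T) = 0.
Cofactor expansion gives p(t) = t^3 - 16t^2 + 53t + 70.
Try t = -1: p(-1) = 0, so -1 is a root.
Factor out (t + 1): p(t) = (t + 1)·(t^2 - 17t + 70).
The quadratic factors as (t - 7)·(t - 10).
Eigenvalues: -1, 7, 10.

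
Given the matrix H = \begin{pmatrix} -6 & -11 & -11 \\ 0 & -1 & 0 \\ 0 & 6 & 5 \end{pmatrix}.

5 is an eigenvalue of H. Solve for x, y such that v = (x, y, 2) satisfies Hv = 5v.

-2, 0

We need (H - 5I)v = 0.
H - 5I = [[-11, -11, -11], [0, -6, 0], [0, 6, 0]].
Row 1: (-11)·x + (-11)·y + (-11)·2 = 0
Row 2: (0)·x + (-6)·y + (0)·2 = 0
Row 3: (0)·x + (6)·y + (0)·2 = 0
Solving gives x = -2, y = 0.
Check: H·(-2, 0, 2) = (-10, 0, 10) = 5·(-2, 0, 2).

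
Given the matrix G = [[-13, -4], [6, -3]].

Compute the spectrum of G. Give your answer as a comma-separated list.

det(G - sI) = (-13 - s)(-3 - s) - (-4)·(6) = s^2 + 16s + 63.
This factors as (s + 9)·(s + 7) = 0.
Eigenvalues: -9, -7.

-9, -7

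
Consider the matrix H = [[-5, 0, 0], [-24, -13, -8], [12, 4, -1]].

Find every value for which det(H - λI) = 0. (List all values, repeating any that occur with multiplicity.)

-9, -5, -5

The characteristic polynomial is p(λ) = det(λI - H).
Expanding along the first row, p(λ) = λ^3 + 19λ^2 + 115λ + 225.
Since p(-5) = 0, λ = -5 is a root.
Dividing by (λ + 5) leaves λ^2 + 14λ + 45.
The quadratic factors as (λ + 9)·(λ + 5).
Eigenvalues: -9, -5, -5.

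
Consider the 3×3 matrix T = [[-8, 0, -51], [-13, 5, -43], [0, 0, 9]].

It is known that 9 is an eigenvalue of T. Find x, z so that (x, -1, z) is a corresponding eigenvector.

-3, 1

We need (T - 9I)v = 0.
T - 9I = [[-17, 0, -51], [-13, -4, -43], [0, 0, 0]].
Row 1: (-17)·x + (0)·-1 + (-51)·z = 0
Row 2: (-13)·x + (-4)·-1 + (-43)·z = 0
Row 3: (0)·x + (0)·-1 + (0)·z = 0
Solving gives x = -3, z = 1.
Check: T·(-3, -1, 1) = (-27, -9, 9) = 9·(-3, -1, 1).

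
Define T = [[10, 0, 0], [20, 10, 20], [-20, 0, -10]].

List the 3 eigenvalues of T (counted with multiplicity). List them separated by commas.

-10, 10, 10

The characteristic polynomial is p(λ) = det(λI - T).
Expanding the 3×3 determinant: p(λ) = λ^3 - 10λ^2 - 100λ + 1000.
Rational-root test: λ = 10 gives p(10) = 0.
Factor out (λ - 10): p(λ) = (λ - 10)·(λ^2 - 100).
The quadratic factors as (λ + 10)·(λ - 10).
Eigenvalues: -10, 10, 10.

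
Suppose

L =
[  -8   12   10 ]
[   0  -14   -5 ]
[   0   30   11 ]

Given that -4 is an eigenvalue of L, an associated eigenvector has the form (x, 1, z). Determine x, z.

We need (L + 4I)v = 0.
L + 4I = [[-4, 12, 10], [0, -10, -5], [0, 30, 15]].
Row 1: (-4)·x + (12)·1 + (10)·z = 0
Row 2: (0)·x + (-10)·1 + (-5)·z = 0
Row 3: (0)·x + (30)·1 + (15)·z = 0
Solving gives x = -2, z = -2.
Check: L·(-2, 1, -2) = (8, -4, 8) = -4·(-2, 1, -2).

-2, -2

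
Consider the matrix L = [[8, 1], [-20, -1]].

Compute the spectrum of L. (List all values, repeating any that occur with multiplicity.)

det(L - λI) = (8 - λ)(-1 - λ) - (1)·(-20) = λ^2 - 7λ + 12.
This factors as (λ - 3)·(λ - 4) = 0.
Eigenvalues: 3, 4.

3, 4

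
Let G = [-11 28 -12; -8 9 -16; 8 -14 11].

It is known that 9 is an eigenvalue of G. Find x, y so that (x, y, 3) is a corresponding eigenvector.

-6, -3

We need (G - 9I)v = 0.
G - 9I = [[-20, 28, -12], [-8, 0, -16], [8, -14, 2]].
Row 1: (-20)·x + (28)·y + (-12)·3 = 0
Row 2: (-8)·x + (0)·y + (-16)·3 = 0
Row 3: (8)·x + (-14)·y + (2)·3 = 0
Solving gives x = -6, y = -3.
Check: G·(-6, -3, 3) = (-54, -27, 27) = 9·(-6, -3, 3).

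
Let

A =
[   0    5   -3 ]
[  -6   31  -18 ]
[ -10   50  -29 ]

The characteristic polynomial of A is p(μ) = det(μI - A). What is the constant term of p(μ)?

0

p(μ) = μ^3 - 2μ^2 + μ.
The constant term is 0.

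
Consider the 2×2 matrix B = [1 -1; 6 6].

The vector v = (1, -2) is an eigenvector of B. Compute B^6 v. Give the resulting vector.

First find the eigenvalue: Bv = (3, -6) = 3·(1, -2), so λ = 3.
Then B^6 v = λ^6·v = 3^6·(1, -2) = 729·(1, -2) = (729, -1458).

(729, -1458)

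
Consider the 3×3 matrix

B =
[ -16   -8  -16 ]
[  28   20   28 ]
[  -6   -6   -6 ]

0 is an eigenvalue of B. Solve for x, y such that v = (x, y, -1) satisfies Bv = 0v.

1, 0

We need (B)v = 0.
B = [[-16, -8, -16], [28, 20, 28], [-6, -6, -6]].
Row 1: (-16)·x + (-8)·y + (-16)·-1 = 0
Row 2: (28)·x + (20)·y + (28)·-1 = 0
Row 3: (-6)·x + (-6)·y + (-6)·-1 = 0
Solving gives x = 1, y = 0.
Check: B·(1, 0, -1) = (0, 0, 0) = 0·(1, 0, -1).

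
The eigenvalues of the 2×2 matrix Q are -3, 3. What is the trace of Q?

trace(Q) is the sum of the eigenvalues: (-3) + (3) = 0.

0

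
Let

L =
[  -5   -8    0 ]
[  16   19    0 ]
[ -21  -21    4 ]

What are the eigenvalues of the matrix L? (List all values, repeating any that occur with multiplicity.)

3, 4, 11

Compute the characteristic polynomial p(r) = det(rI - L).
Cofactor expansion gives p(r) = r^3 - 18r^2 + 89r - 132.
Since p(4) = 0, r = 4 is a root.
Dividing by (r - 4) leaves r^2 - 14r + 33.
The quadratic factors as (r - 3)·(r - 11).
Eigenvalues: 3, 4, 11.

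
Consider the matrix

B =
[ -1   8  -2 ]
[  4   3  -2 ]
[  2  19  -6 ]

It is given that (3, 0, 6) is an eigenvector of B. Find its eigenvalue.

-5

Compute Bv: B·(3, 0, 6) = (-15, 0, -30).
Since Bv = λv, compare component 1: -15 = λ·3, so λ = -5.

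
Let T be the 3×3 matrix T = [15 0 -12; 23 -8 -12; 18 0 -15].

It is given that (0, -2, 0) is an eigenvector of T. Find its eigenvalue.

Compute Tv: T·(0, -2, 0) = (0, 16, 0).
Since Tv = λv, compare component 2: 16 = λ·-2, so λ = -8.

-8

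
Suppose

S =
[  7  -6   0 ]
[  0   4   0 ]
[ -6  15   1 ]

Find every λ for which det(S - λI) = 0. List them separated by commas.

The characteristic polynomial is p(r) = det(rI - S).
Cofactor expansion gives p(r) = r^3 - 12r^2 + 39r - 28.
Since p(1) = 0, r = 1 is a root.
Dividing by (r - 1) leaves r^2 - 11r + 28.
The quadratic factors as (r - 4)·(r - 7).
Eigenvalues: 1, 4, 7.

1, 4, 7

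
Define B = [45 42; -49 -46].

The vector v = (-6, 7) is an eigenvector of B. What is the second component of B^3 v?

-448

First find the eigenvalue: Bv = (24, -28) = -4·(-6, 7), so λ = -4.
Then B^3 v = λ^3·v = (-4)^3·(-6, 7) = -64·(-6, 7) = (384, -448).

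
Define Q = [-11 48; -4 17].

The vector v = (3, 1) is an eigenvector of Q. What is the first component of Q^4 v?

1875

First find the eigenvalue: Qv = (15, 5) = 5·(3, 1), so λ = 5.
Then Q^4 v = λ^4·v = 5^4·(3, 1) = 625·(3, 1) = (1875, 625).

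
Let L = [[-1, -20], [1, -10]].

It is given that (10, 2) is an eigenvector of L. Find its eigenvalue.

Compute Lv: L·(10, 2) = (-50, -10).
Since Lv = λv, compare component 1: -50 = λ·10, so λ = -5.

-5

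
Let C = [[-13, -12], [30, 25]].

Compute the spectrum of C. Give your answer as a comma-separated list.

det(C - sI) = (-13 - s)(25 - s) - (-12)·(30) = s^2 - 12s + 35.
This factors as (s - 5)·(s - 7) = 0.
Eigenvalues: 5, 7.

5, 7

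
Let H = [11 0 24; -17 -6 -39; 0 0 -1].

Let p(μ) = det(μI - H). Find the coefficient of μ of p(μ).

p(μ) = μ^3 - 4μ^2 - 71μ - 66.
The coefficient of μ is -71.

-71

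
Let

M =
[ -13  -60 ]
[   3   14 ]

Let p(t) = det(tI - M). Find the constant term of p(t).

-2

p(t) = t^2 - t - 2.
The constant term is -2.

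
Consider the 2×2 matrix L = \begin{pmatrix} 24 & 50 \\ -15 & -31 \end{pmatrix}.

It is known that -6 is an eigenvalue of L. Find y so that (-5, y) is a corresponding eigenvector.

3

We need (L + 6I)v = 0.
L + 6I = [[30, 50], [-15, -25]].
Row 1: (30)·-5 + (50)·y = 0
Row 2: (-15)·-5 + (-25)·y = 0
Solving gives y = 3.
Check: L·(-5, 3) = (30, -18) = -6·(-5, 3).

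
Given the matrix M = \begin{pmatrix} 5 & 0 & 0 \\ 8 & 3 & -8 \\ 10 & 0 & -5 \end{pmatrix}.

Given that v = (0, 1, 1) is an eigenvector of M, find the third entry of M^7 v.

First find the eigenvalue: Mv = (0, -5, -5) = -5·(0, 1, 1), so λ = -5.
Then M^7 v = λ^7·v = (-5)^7·(0, 1, 1) = -78125·(0, 1, 1) = (0, -78125, -78125).

-78125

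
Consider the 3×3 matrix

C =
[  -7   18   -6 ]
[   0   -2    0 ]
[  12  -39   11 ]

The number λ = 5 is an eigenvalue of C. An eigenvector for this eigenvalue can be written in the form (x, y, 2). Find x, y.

-1, 0

We need (C - 5I)v = 0.
C - 5I = [[-12, 18, -6], [0, -7, 0], [12, -39, 6]].
Row 1: (-12)·x + (18)·y + (-6)·2 = 0
Row 2: (0)·x + (-7)·y + (0)·2 = 0
Row 3: (12)·x + (-39)·y + (6)·2 = 0
Solving gives x = -1, y = 0.
Check: C·(-1, 0, 2) = (-5, 0, 10) = 5·(-1, 0, 2).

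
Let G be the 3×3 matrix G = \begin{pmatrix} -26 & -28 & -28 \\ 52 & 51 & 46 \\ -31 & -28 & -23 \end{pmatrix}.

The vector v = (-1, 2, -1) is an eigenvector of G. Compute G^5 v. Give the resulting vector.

(-32, 64, -32)

First find the eigenvalue: Gv = (-2, 4, -2) = 2·(-1, 2, -1), so λ = 2.
Then G^5 v = λ^5·v = 2^5·(-1, 2, -1) = 32·(-1, 2, -1) = (-32, 64, -32).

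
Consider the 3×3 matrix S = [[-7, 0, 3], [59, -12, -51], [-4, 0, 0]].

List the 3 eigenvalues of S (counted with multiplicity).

Compute the characteristic polynomial p(r) = det(rI - S).
Cofactor expansion gives p(r) = r^3 + 19r^2 + 96r + 144.
Rational-root test: r = -3 gives p(-3) = 0.
Factor out (r + 3): p(r) = (r + 3)·(r^2 + 16r + 48).
The quadratic factors as (r + 12)·(r + 4).
Eigenvalues: -12, -4, -3.

-12, -4, -3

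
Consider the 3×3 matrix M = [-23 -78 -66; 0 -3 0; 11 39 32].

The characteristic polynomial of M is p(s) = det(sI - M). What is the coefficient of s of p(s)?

p(s) = s^3 - 6s^2 - 37s - 30.
The coefficient of s is -37.

-37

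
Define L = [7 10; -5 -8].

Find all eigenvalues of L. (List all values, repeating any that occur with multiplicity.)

-3, 2

det(L - lambda·I) = (7 - lambda)(-8 - lambda) - (10)·(-5) = lambda^2 + lambda - 6.
This factors as (lambda + 3)·(lambda - 2) = 0.
Eigenvalues: -3, 2.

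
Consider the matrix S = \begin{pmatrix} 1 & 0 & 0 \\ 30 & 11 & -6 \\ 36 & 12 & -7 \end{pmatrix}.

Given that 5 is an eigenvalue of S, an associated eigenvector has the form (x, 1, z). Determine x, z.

0, 1

We need (S - 5I)v = 0.
S - 5I = [[-4, 0, 0], [30, 6, -6], [36, 12, -12]].
Row 1: (-4)·x + (0)·1 + (0)·z = 0
Row 2: (30)·x + (6)·1 + (-6)·z = 0
Row 3: (36)·x + (12)·1 + (-12)·z = 0
Solving gives x = 0, z = 1.
Check: S·(0, 1, 1) = (0, 5, 5) = 5·(0, 1, 1).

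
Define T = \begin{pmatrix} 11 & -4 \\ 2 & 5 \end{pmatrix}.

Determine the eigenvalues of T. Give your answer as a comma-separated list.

7, 9

det(T - μI) = (11 - μ)(5 - μ) - (-4)·(2) = μ^2 - 16μ + 63.
This factors as (μ - 7)·(μ - 9) = 0.
Eigenvalues: 7, 9.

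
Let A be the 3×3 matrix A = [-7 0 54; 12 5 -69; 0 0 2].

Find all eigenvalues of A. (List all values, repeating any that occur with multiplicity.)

The characteristic polynomial is p(lambda) = det(lambda·I - A).
Expanding the 3×3 determinant: p(lambda) = lambda^3 - 39·lambda + 70.
Rational-root test: lambda = 2 gives p(2) = 0.
Factor out (lambda - 2): p(lambda) = (lambda - 2)·(lambda^2 + 2·lambda - 35).
The quadratic factors as (lambda + 7)·(lambda - 5).
Eigenvalues: -7, 2, 5.

-7, 2, 5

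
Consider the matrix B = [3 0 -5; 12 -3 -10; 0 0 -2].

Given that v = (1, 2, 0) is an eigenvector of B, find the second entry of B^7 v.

4374

First find the eigenvalue: Bv = (3, 6, 0) = 3·(1, 2, 0), so λ = 3.
Then B^7 v = λ^7·v = 3^7·(1, 2, 0) = 2187·(1, 2, 0) = (2187, 4374, 0).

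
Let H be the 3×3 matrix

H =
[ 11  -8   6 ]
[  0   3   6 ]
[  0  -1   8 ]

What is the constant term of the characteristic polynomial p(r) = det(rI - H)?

-330

p(0) = det(0·I − H) = det(−H) = (−1)^3·det(H).
det(H) = 330, so p(0) = -330.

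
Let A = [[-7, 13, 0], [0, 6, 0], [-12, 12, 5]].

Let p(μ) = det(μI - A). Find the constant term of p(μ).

p(μ) = μ^3 - 4μ^2 - 47μ + 210.
The constant term is 210.

210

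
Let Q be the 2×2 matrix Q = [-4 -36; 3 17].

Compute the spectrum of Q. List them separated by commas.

det(Q - sI) = (-4 - s)(17 - s) - (-36)·(3) = s^2 - 13s + 40.
This factors as (s - 5)·(s - 8) = 0.
Eigenvalues: 5, 8.

5, 8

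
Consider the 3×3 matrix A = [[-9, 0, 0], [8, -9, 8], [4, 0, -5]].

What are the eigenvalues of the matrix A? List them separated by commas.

-9, -9, -5

Set up det(λI - A) = 0.
Expanding the 3×3 determinant: p(λ) = λ^3 + 23λ^2 + 171λ + 405.
Since p(-5) = 0, λ = -5 is a root.
Factor out (λ + 5): p(λ) = (λ + 5)·(λ^2 + 18λ + 81).
The quadratic factor is (λ + 9)^2.
Eigenvalues: -9, -9, -5.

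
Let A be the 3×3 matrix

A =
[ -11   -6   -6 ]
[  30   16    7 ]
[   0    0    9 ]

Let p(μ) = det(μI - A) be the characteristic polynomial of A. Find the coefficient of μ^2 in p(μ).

The coefficient of μ^2 of det(μI - A) is −trace(A).
trace(A) = (-11) + (16) + (9) = 14, so the coefficient is -14.

-14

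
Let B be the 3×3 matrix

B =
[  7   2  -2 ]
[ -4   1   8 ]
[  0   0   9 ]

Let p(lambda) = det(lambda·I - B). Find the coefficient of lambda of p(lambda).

p(lambda) = lambda^3 - 17·lambda^2 + 87·lambda - 135.
The coefficient of lambda is 87.

87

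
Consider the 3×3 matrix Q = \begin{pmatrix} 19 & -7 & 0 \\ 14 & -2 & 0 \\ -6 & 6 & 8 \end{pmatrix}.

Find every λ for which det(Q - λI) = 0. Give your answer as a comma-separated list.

5, 8, 12

Set up det(μI - Q) = 0.
Expanding the 3×3 determinant: p(μ) = μ^3 - 25μ^2 + 196μ - 480.
Since p(8) = 0, μ = 8 is a root.
Factor out (μ - 8): p(μ) = (μ - 8)·(μ^2 - 17μ + 60).
The quadratic factors as (μ - 5)·(μ - 12).
Eigenvalues: 5, 8, 12.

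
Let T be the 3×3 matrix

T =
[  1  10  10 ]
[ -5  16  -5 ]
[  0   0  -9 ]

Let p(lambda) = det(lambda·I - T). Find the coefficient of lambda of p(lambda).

p(lambda) = lambda^3 - 8·lambda^2 - 87·lambda + 594.
The coefficient of lambda is -87.

-87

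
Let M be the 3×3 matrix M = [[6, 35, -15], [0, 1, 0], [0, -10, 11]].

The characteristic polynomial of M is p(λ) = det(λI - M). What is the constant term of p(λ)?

p(λ) = λ^3 - 18λ^2 + 83λ - 66.
The constant term is -66.

-66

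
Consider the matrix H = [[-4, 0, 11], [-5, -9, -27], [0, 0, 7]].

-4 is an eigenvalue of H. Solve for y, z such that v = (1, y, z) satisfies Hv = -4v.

-1, 0

We need (H + 4I)v = 0.
H + 4I = [[0, 0, 11], [-5, -5, -27], [0, 0, 11]].
Row 1: (0)·1 + (0)·y + (11)·z = 0
Row 2: (-5)·1 + (-5)·y + (-27)·z = 0
Row 3: (0)·1 + (0)·y + (11)·z = 0
Solving gives y = -1, z = 0.
Check: H·(1, -1, 0) = (-4, 4, 0) = -4·(1, -1, 0).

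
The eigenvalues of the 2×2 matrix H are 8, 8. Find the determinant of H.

64

det(H) is the product of the eigenvalues: (8) · (8) = 64.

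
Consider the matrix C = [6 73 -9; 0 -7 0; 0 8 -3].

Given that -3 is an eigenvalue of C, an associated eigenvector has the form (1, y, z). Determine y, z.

0, 1

We need (C + 3I)v = 0.
C + 3I = [[9, 73, -9], [0, -4, 0], [0, 8, 0]].
Row 1: (9)·1 + (73)·y + (-9)·z = 0
Row 2: (0)·1 + (-4)·y + (0)·z = 0
Row 3: (0)·1 + (8)·y + (0)·z = 0
Solving gives y = 0, z = 1.
Check: C·(1, 0, 1) = (-3, 0, -3) = -3·(1, 0, 1).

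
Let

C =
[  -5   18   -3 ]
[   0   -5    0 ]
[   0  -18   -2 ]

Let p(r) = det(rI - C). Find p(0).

50

p(0) = det(0·I − C) = det(−C) = (−1)^3·det(C).
det(C) = -50, so p(0) = 50.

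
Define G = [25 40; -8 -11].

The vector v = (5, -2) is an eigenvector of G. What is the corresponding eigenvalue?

9

Compute Gv: G·(5, -2) = (45, -18).
Since Gv = λv, compare component 1: 45 = λ·5, so λ = 9.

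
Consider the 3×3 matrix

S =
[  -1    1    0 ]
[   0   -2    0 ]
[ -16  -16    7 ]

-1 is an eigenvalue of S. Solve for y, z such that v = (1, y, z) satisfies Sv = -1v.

0, 2

We need (S + 1I)v = 0.
S + 1I = [[0, 1, 0], [0, -1, 0], [-16, -16, 8]].
Row 1: (0)·1 + (1)·y + (0)·z = 0
Row 2: (0)·1 + (-1)·y + (0)·z = 0
Row 3: (-16)·1 + (-16)·y + (8)·z = 0
Solving gives y = 0, z = 2.
Check: S·(1, 0, 2) = (-1, 0, -2) = -1·(1, 0, 2).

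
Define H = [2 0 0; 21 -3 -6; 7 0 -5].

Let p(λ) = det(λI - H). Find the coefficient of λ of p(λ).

p(λ) = λ^3 + 6λ^2 - λ - 30.
The coefficient of λ is -1.

-1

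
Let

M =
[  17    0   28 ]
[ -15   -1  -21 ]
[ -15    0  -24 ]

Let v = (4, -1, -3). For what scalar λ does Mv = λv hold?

-4

Compute Mv: M·(4, -1, -3) = (-16, 4, 12).
Since Mv = λv, compare component 1: -16 = λ·4, so λ = -4.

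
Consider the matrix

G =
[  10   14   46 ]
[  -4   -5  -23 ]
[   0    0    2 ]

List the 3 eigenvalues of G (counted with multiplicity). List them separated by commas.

2, 2, 3

Compute the characteristic polynomial p(t) = det(tI - G).
Expanding along the first row, p(t) = t^3 - 7t^2 + 16t - 12.
Try t = 2: p(2) = 0, so 2 is a root.
Dividing by (t - 2) leaves t^2 - 5t + 6.
The quadratic factors as (t - 2)·(t - 3).
Eigenvalues: 2, 2, 3.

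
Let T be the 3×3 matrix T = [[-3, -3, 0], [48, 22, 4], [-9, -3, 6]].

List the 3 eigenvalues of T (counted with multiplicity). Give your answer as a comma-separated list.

6, 9, 10

The characteristic polynomial is p(r) = det(rI - T).
Cofactor expansion gives p(r) = r^3 - 25r^2 + 204r - 540.
Rational-root test: r = 10 gives p(10) = 0.
Dividing by (r - 10) leaves r^2 - 15r + 54.
The quadratic factors as (r - 6)·(r - 9).
Eigenvalues: 6, 9, 10.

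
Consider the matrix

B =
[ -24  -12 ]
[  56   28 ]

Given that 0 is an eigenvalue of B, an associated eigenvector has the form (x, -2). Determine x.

We need (B)v = 0.
B = [[-24, -12], [56, 28]].
Row 1: (-24)·x + (-12)·-2 = 0
Row 2: (56)·x + (28)·-2 = 0
Solving gives x = 1.
Check: B·(1, -2) = (0, 0) = 0·(1, -2).

1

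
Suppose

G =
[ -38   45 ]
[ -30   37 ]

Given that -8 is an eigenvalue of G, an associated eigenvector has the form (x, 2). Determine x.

We need (G + 8I)v = 0.
G + 8I = [[-30, 45], [-30, 45]].
Row 1: (-30)·x + (45)·2 = 0
Row 2: (-30)·x + (45)·2 = 0
Solving gives x = 3.
Check: G·(3, 2) = (-24, -16) = -8·(3, 2).

3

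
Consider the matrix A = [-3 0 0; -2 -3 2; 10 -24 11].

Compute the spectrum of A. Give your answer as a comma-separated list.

The characteristic polynomial is p(lambda) = det(lambda·I - A).
Expanding the 3×3 determinant: p(lambda) = lambda^3 - 5·lambda^2 - 9·lambda + 45.
Rational-root test: lambda = 3 gives p(3) = 0.
Factor out (lambda - 3): p(lambda) = (lambda - 3)·(lambda^2 - 2·lambda - 15).
The quadratic factors as (lambda + 3)·(lambda - 5).
Eigenvalues: -3, 3, 5.

-3, 3, 5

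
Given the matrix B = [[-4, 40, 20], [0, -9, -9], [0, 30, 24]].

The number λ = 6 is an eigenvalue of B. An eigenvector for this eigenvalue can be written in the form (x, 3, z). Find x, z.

We need (B - 6I)v = 0.
B - 6I = [[-10, 40, 20], [0, -15, -9], [0, 30, 18]].
Row 1: (-10)·x + (40)·3 + (20)·z = 0
Row 2: (0)·x + (-15)·3 + (-9)·z = 0
Row 3: (0)·x + (30)·3 + (18)·z = 0
Solving gives x = 2, z = -5.
Check: B·(2, 3, -5) = (12, 18, -30) = 6·(2, 3, -5).

2, -5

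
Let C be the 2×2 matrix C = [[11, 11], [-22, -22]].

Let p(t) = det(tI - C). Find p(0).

p(0) = det(0·I − C) = det(−C) = (−1)^2·det(C).
det(C) = 0, so p(0) = 0.

0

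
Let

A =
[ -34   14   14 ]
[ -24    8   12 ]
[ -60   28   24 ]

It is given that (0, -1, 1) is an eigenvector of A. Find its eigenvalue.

Compute Av: A·(0, -1, 1) = (0, 4, -4).
Since Av = λv, compare component 2: 4 = λ·-1, so λ = -4.

-4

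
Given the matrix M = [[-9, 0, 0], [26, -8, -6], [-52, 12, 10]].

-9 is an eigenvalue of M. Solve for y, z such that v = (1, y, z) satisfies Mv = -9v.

-2, 4

We need (M + 9I)v = 0.
M + 9I = [[0, 0, 0], [26, 1, -6], [-52, 12, 19]].
Row 1: (0)·1 + (0)·y + (0)·z = 0
Row 2: (26)·1 + (1)·y + (-6)·z = 0
Row 3: (-52)·1 + (12)·y + (19)·z = 0
Solving gives y = -2, z = 4.
Check: M·(1, -2, 4) = (-9, 18, -36) = -9·(1, -2, 4).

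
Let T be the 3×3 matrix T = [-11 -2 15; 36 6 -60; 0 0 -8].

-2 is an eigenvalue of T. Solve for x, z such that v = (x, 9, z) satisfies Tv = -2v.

We need (T + 2I)v = 0.
T + 2I = [[-9, -2, 15], [36, 8, -60], [0, 0, -6]].
Row 1: (-9)·x + (-2)·9 + (15)·z = 0
Row 2: (36)·x + (8)·9 + (-60)·z = 0
Row 3: (0)·x + (0)·9 + (-6)·z = 0
Solving gives x = -2, z = 0.
Check: T·(-2, 9, 0) = (4, -18, 0) = -2·(-2, 9, 0).

-2, 0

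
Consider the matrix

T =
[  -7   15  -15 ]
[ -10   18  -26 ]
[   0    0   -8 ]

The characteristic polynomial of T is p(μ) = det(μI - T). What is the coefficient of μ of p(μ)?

p(μ) = μ^3 - 3μ^2 - 64μ + 192.
The coefficient of μ is -64.

-64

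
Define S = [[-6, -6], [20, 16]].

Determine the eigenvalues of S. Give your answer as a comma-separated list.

4, 6

det(S - rI) = (-6 - r)(16 - r) - (-6)·(20) = r^2 - 10r + 24.
This factors as (r - 4)·(r - 6) = 0.
Eigenvalues: 4, 6.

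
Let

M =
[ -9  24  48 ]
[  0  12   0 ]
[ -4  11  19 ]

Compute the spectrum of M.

3, 7, 12

The characteristic polynomial is p(r) = det(rI - M).
Expanding the 3×3 determinant: p(r) = r^3 - 22r^2 + 141r - 252.
Since p(7) = 0, r = 7 is a root.
Factor out (r - 7): p(r) = (r - 7)·(r^2 - 15r + 36).
The quadratic factors as (r - 3)·(r - 12).
Eigenvalues: 3, 7, 12.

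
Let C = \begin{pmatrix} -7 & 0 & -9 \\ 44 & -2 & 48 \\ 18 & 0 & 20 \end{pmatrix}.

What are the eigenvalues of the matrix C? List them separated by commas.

-2, 2, 11

Compute the characteristic polynomial p(μ) = det(μI - C).
Cofactor expansion gives p(μ) = μ^3 - 11μ^2 - 4μ + 44.
Since p(2) = 0, μ = 2 is a root.
Factor out (μ - 2): p(μ) = (μ - 2)·(μ^2 - 9μ - 22).
The quadratic factors as (μ + 2)·(μ - 11).
Eigenvalues: -2, 2, 11.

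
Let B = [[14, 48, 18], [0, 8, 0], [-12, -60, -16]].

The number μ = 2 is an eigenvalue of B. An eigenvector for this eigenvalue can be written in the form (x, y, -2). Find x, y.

We need (B - 2I)v = 0.
B - 2I = [[12, 48, 18], [0, 6, 0], [-12, -60, -18]].
Row 1: (12)·x + (48)·y + (18)·-2 = 0
Row 2: (0)·x + (6)·y + (0)·-2 = 0
Row 3: (-12)·x + (-60)·y + (-18)·-2 = 0
Solving gives x = 3, y = 0.
Check: B·(3, 0, -2) = (6, 0, -4) = 2·(3, 0, -2).

3, 0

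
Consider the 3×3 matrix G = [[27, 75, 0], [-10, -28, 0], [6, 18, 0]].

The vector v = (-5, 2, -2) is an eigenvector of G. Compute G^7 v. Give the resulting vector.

(10935, -4374, 4374)

First find the eigenvalue: Gv = (15, -6, 6) = -3·(-5, 2, -2), so λ = -3.
Then G^7 v = λ^7·v = (-3)^7·(-5, 2, -2) = -2187·(-5, 2, -2) = (10935, -4374, 4374).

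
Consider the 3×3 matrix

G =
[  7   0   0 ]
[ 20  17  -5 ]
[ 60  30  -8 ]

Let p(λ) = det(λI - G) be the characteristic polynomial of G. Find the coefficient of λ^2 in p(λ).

The coefficient of λ^2 of det(λI - G) is −trace(G).
trace(G) = (7) + (17) + (-8) = 16, so the coefficient is -16.

-16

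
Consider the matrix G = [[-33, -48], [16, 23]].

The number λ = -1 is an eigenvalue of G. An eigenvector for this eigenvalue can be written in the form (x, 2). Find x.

We need (G + 1I)v = 0.
G + 1I = [[-32, -48], [16, 24]].
Row 1: (-32)·x + (-48)·2 = 0
Row 2: (16)·x + (24)·2 = 0
Solving gives x = -3.
Check: G·(-3, 2) = (3, -2) = -1·(-3, 2).

-3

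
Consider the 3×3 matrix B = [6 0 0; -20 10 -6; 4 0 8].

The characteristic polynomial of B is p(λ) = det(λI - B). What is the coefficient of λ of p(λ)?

188

p(λ) = λ^3 - 24λ^2 + 188λ - 480.
The coefficient of λ is 188.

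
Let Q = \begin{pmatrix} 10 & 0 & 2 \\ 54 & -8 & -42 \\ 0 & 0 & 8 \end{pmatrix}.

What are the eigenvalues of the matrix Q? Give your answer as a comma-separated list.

The characteristic polynomial is p(t) = det(tI - Q).
Cofactor expansion gives p(t) = t^3 - 10t^2 - 64t + 640.
Try t = -8: p(-8) = 0, so -8 is a root.
Factor out (t + 8): p(t) = (t + 8)·(t^2 - 18t + 80).
The quadratic factors as (t - 8)·(t - 10).
Eigenvalues: -8, 8, 10.

-8, 8, 10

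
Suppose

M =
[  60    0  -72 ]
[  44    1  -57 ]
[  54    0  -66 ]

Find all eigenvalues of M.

-12, 1, 6

Set up det(lambda·I - M) = 0.
Expanding the 3×3 determinant: p(lambda) = lambda^3 + 5·lambda^2 - 78·lambda + 72.
Since p(6) = 0, lambda = 6 is a root.
Factor out (lambda - 6): p(lambda) = (lambda - 6)·(lambda^2 + 11·lambda - 12).
The quadratic factors as (lambda + 12)·(lambda - 1).
Eigenvalues: -12, 1, 6.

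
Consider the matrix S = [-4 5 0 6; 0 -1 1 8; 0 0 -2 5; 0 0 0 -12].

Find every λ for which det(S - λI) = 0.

S is upper triangular, so its eigenvalues are the diagonal entries.
Diagonal: -4, -1, -2, -12.

-12, -4, -2, -1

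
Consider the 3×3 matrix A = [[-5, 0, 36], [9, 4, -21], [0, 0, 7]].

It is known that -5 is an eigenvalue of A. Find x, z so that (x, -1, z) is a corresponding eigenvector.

1, 0

We need (A + 5I)v = 0.
A + 5I = [[0, 0, 36], [9, 9, -21], [0, 0, 12]].
Row 1: (0)·x + (0)·-1 + (36)·z = 0
Row 2: (9)·x + (9)·-1 + (-21)·z = 0
Row 3: (0)·x + (0)·-1 + (12)·z = 0
Solving gives x = 1, z = 0.
Check: A·(1, -1, 0) = (-5, 5, 0) = -5·(1, -1, 0).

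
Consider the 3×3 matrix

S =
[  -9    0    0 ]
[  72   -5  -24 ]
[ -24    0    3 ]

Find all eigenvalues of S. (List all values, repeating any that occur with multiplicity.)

Set up det(rI - S) = 0.
Cofactor expansion gives p(r) = r^3 + 11r^2 + 3r - 135.
Try r = 3: p(3) = 0, so 3 is a root.
Factor out (r - 3): p(r) = (r - 3)·(r^2 + 14r + 45).
The quadratic factors as (r + 9)·(r + 5).
Eigenvalues: -9, -5, 3.

-9, -5, 3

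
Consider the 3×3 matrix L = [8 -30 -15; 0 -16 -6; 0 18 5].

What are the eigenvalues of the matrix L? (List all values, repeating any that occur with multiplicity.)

-7, -4, 8

Compute the characteristic polynomial p(r) = det(rI - L).
Cofactor expansion gives p(r) = r^3 + 3r^2 - 60r - 224.
Try r = -7: p(-7) = 0, so -7 is a root.
Factor out (r + 7): p(r) = (r + 7)·(r^2 - 4r - 32).
The quadratic factors as (r + 4)·(r - 8).
Eigenvalues: -7, -4, 8.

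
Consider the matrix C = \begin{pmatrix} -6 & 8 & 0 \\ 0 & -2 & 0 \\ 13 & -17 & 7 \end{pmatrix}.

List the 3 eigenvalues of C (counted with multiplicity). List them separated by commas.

Set up det(sI - C) = 0.
Cofactor expansion gives p(s) = s^3 + s^2 - 44s - 84.
Rational-root test: s = 7 gives p(7) = 0.
Factor out (s - 7): p(s) = (s - 7)·(s^2 + 8s + 12).
The quadratic factors as (s + 6)·(s + 2).
Eigenvalues: -6, -2, 7.

-6, -2, 7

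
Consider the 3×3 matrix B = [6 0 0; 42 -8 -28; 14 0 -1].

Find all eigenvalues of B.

The characteristic polynomial is p(r) = det(rI - B).
Expanding the 3×3 determinant: p(r) = r^3 + 3r^2 - 46r - 48.
Rational-root test: r = 6 gives p(6) = 0.
Factor out (r - 6): p(r) = (r - 6)·(r^2 + 9r + 8).
The quadratic factors as (r + 8)·(r + 1).
Eigenvalues: -8, -1, 6.

-8, -1, 6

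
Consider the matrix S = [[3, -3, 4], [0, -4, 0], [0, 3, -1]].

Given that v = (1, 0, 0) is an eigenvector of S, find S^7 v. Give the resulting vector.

First find the eigenvalue: Sv = (3, 0, 0) = 3·(1, 0, 0), so λ = 3.
Then S^7 v = λ^7·v = 3^7·(1, 0, 0) = 2187·(1, 0, 0) = (2187, 0, 0).

(2187, 0, 0)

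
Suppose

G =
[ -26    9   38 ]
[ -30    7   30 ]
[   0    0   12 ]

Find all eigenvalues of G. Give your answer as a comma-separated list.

-11, -8, 12

Compute the characteristic polynomial p(μ) = det(μI - G).
Cofactor expansion gives p(μ) = μ^3 + 7μ^2 - 140μ - 1056.
Try μ = -11: p(-11) = 0, so -11 is a root.
Factor out (μ + 11): p(μ) = (μ + 11)·(μ^2 - 4μ - 96).
The quadratic factors as (μ + 8)·(μ - 12).
Eigenvalues: -11, -8, 12.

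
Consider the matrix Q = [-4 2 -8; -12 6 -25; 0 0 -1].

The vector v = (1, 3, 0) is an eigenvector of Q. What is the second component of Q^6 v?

192

First find the eigenvalue: Qv = (2, 6, 0) = 2·(1, 3, 0), so λ = 2.
Then Q^6 v = λ^6·v = 2^6·(1, 3, 0) = 64·(1, 3, 0) = (64, 192, 0).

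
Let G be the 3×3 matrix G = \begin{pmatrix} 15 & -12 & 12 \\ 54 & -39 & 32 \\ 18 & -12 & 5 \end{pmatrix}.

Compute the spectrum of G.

The characteristic polynomial is p(lambda) = det(lambda·I - G).
Expanding the 3×3 determinant: p(lambda) = lambda^3 + 19·lambda^2 + 111·lambda + 189.
Since p(-3) = 0, lambda = -3 is a root.
Factor out (lambda + 3): p(lambda) = (lambda + 3)·(lambda^2 + 16·lambda + 63).
The quadratic factors as (lambda + 9)·(lambda + 7).
Eigenvalues: -9, -7, -3.

-9, -7, -3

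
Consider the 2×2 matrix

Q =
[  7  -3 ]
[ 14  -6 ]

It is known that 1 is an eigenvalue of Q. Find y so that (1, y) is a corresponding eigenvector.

We need (Q - 1I)v = 0.
Q - 1I = [[6, -3], [14, -7]].
Row 1: (6)·1 + (-3)·y = 0
Row 2: (14)·1 + (-7)·y = 0
Solving gives y = 2.
Check: Q·(1, 2) = (1, 2) = 1·(1, 2).

2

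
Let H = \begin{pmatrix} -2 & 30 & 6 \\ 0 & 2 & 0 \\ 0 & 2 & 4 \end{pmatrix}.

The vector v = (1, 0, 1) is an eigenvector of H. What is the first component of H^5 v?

First find the eigenvalue: Hv = (4, 0, 4) = 4·(1, 0, 1), so λ = 4.
Then H^5 v = λ^5·v = 4^5·(1, 0, 1) = 1024·(1, 0, 1) = (1024, 0, 1024).

1024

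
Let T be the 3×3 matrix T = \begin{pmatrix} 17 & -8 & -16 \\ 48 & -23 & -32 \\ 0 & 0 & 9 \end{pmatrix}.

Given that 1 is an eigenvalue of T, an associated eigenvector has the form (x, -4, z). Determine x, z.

We need (T - 1I)v = 0.
T - 1I = [[16, -8, -16], [48, -24, -32], [0, 0, 8]].
Row 1: (16)·x + (-8)·-4 + (-16)·z = 0
Row 2: (48)·x + (-24)·-4 + (-32)·z = 0
Row 3: (0)·x + (0)·-4 + (8)·z = 0
Solving gives x = -2, z = 0.
Check: T·(-2, -4, 0) = (-2, -4, 0) = 1·(-2, -4, 0).

-2, 0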